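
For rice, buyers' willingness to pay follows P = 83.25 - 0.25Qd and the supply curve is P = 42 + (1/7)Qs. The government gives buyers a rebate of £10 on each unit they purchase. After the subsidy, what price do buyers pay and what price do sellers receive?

Buyers pay 557/11; sellers receive 667/11

Pre-subsidy: 83.25 - 0.25Q = 42 + (1/7)Q gives Q* = 105 and P* = 57.
With the rebate, buyers effectively pay Pb = Ps − 10, where Ps is the price sellers receive.
On the curves, Pb = 83.25 - 0.25Q and Ps = 42 + (1/7)Q; the wedge Ps − Pb = 10 gives 42 + (1/7)Q − (83.25 - 0.25Q) = 10, so Q' = 1435/11.
Then Pb = 83.25 − 0.25·(1435/11) = 557/11 and Ps = 42 + (1/7)·(1435/11) = 667/11.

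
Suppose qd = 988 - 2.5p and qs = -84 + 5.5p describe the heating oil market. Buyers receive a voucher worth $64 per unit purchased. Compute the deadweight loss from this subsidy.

Deadweight loss = $3520

Pre-subsidy: 988 - 2.5p = -84 + 5.5p gives p* = 134, q* = 653.
With the rebate, buyers effectively pay pb = ps − 64, where ps is the price sellers receive.
Demand in terms of ps becomes qd = 988 − 2.5(ps − 64) = 1148 - 2.5ps. Setting this equal to supply: 1148 - 2.5ps = -84 + 5.5ps, so ps = 154.
Buyers pay pb = 154 − 64 = 90; q' = -84 + 5.5·154 = 763.
The subsidy expands output by 763 − 653 = 110 past the efficient level; on those units the gap between marginal cost and willingness to pay runs from 0 up to 64.
DWL = ½ × 64 × 110 = 3520.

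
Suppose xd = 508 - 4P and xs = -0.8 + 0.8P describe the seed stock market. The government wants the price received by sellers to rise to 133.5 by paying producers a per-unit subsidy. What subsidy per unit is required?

At a seller price of 133.5, quantity supplied is -0.8 + 0.8·133.5 = 106.
Buyers absorb 106 only when they pay Pb with 508 − 4·Pb = 106, i.e. Pb = 100.5.
s = Ps − Pb = 133.5 − 100.5 = 33.

Required subsidy s = 33 per unit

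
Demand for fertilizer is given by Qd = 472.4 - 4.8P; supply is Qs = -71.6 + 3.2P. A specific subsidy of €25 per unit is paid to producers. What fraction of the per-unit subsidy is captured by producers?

Pre-subsidy: 472.4 - 4.8P = -71.6 + 3.2P gives P* = 68, Q* = 146.
With the subsidy, sellers receive Ps = Pb + 25 for each unit, where Pb is the price buyers pay.
Supply in terms of Pb becomes Qs = -71.6 + 3.2(Pb + 25) = 8.4 + 3.2Pb. Setting this equal to demand: 472.4 - 4.8Pb = 8.4 + 3.2Pb, so Pb = 58.
Sellers receive Ps = 58 + 25 = 83; Q' = 472.4 − 4.8·58 = 194.
Buyers' price falls by P* − Pb = 68 − 58 = 10; sellers' price rises by Ps − P* = 83 − 68 = 15.
So producers capture 15/25 = 0.6 of each unit of subsidy.

Producer share = 0.6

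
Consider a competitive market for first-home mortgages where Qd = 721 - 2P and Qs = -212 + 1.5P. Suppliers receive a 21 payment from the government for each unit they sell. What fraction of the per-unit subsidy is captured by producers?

Pre-subsidy: 721 - 2P = -212 + 1.5P gives P* = 1866/7, Q* = 1315/7.
With the subsidy, sellers receive Ps = Pb + 21 for each unit, where Pb is the price buyers pay.
Supply in terms of Pb becomes Qs = -212 + 1.5(Pb + 21) = -180.5 + 1.5Pb. Setting this equal to demand: 721 - 2Pb = -180.5 + 1.5Pb, so Pb = 1803/7.
Sellers receive Ps = 1803/7 + 21 = 1950/7; Q' = 721 − 2·(1803/7) = 1441/7.
Buyers' price falls by P* − Pb = 1866/7 − 1803/7 = 9; sellers' price rises by Ps − P* = 1950/7 − 1866/7 = 12.
So producers capture 12/21 = 4/7 of each unit of subsidy.

Producer share = 4/7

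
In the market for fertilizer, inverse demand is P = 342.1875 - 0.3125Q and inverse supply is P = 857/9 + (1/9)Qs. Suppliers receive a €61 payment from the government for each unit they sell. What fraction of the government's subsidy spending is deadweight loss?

Pre-subsidy: 342.1875 - 0.3125Q = 857/9 + (1/9)Q gives Q* = 583 and P* = 160.
With the subsidy, sellers receive Ps = Pb + 61 for each unit, where Pb is the price buyers pay.
On the curves, Pb = 342.1875 - 0.3125Q and Ps = 857/9 + (1/9)Q; the wedge Ps − Pb = 61 gives 857/9 + (1/9)Q − (342.1875 - 0.3125Q) = 61, so Q' = 727.
Then Pb = 342.1875 − 0.3125·727 = 115 and Ps = 857/9 + (1/9)·727 = 176.
ΔCS = ½(583 + 727)(160 − 115) = 29475; ΔPS = ½(583 + 727)(176 − 160) = 10480.
Government spending = 61 × 727 = 44347.
DWL = ½ × 61 × (727 − 583) = 4392; fraction = 4392 / 44347 = 72/727.

DWL / government spending = 72/727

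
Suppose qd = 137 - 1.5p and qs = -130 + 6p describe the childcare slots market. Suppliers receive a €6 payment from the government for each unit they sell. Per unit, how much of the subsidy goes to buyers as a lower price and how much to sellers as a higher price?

Buyers gain €4.8 per unit; sellers gain €1.2 per unit

Pre-subsidy: 137 - 1.5p = -130 + 6p gives p* = 35.6, q* = 83.6.
With the subsidy, sellers receive ps = pb + 6 for each unit, where pb is the price buyers pay.
Supply in terms of pb becomes qs = -130 + 6(pb + 6) = -94 + 6pb. Setting this equal to demand: 137 - 1.5pb = -94 + 6pb, so pb = 30.8.
Sellers receive ps = 30.8 + 6 = 36.8; q' = 137 − 1.5·30.8 = 90.8.
Buyers' price falls by p* − pb = 35.6 − 30.8 = 4.8; sellers' price rises by ps − p* = 36.8 − 35.6 = 1.2.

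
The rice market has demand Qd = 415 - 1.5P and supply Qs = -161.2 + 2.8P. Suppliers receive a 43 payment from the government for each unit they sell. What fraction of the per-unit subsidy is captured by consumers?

Pre-subsidy: 415 - 1.5P = -161.2 + 2.8P gives P* = 134, Q* = 214.
With the subsidy, sellers receive Ps = Pb + 43 for each unit, where Pb is the price buyers pay.
Supply in terms of Pb becomes Qs = -161.2 + 2.8(Pb + 43) = -40.8 + 2.8Pb. Setting this equal to demand: 415 - 1.5Pb = -40.8 + 2.8Pb, so Pb = 106.
Sellers receive Ps = 106 + 43 = 149; Q' = 415 − 1.5·106 = 256.
Buyers' price falls by P* − Pb = 134 − 106 = 28; sellers' price rises by Ps − P* = 149 − 134 = 15.
So consumers capture 28/43 = 28/43 of each unit of subsidy.

Consumer share = 28/43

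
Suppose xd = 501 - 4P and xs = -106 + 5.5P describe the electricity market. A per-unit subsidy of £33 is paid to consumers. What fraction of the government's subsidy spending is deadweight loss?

DWL / government spending = 726/6115

Pre-subsidy: 501 - 4P = -106 + 5.5P gives P* = 1214/19, x* = 4663/19.
With the rebate, buyers effectively pay Pb = Ps − 33, where Ps is the price sellers receive.
Demand in terms of Ps becomes xd = 501 − 4(Ps − 33) = 633 - 4Ps. Setting this equal to supply: 633 - 4Ps = -106 + 5.5Ps, so Ps = 1478/19.
Buyers pay Pb = 1478/19 − 33 = 851/19; x' = -106 + 5.5·(1478/19) = 6115/19.
ΔCS = ½(4663/19 + 6115/19)(1214/19 − 851/19) = 1956207/361; ΔPS = ½(4663/19 + 6115/19)(1478/19 − 1214/19) = 1422696/361.
Government spending = 33 × 6115/19 = 201795/19.
DWL = ½ × 33 × (6115/19 − 4663/19) = 23958/19; fraction = (23958/19) / (201795/19) = 726/6115.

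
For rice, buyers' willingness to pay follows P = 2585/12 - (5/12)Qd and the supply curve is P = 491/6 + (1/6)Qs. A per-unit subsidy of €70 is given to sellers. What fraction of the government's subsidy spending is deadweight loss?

DWL / government spending = 60/349

Pre-subsidy: 2585/12 - (5/12)Q = 491/6 + (1/6)Q gives Q* = 229 and P* = 120.
With the subsidy, sellers receive Ps = Pb + 70 for each unit, where Pb is the price buyers pay.
On the curves, Pb = 2585/12 - (5/12)Q and Ps = 491/6 + (1/6)Q; the wedge Ps − Pb = 70 gives 491/6 + (1/6)Q − (2585/12 - (5/12)Q) = 70, so Q' = 349.
Then Pb = 2585/12 − (5/12)·349 = 70 and Ps = 491/6 + (1/6)·349 = 140.
ΔCS = ½(229 + 349)(120 − 70) = 14450; ΔPS = ½(229 + 349)(140 − 120) = 5780.
Government spending = 70 × 349 = 24430.
DWL = ½ × 70 × (349 − 229) = 4200; fraction = 4200 / 24430 = 60/349.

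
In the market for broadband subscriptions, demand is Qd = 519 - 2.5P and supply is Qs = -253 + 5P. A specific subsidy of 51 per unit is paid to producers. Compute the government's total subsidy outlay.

Pre-subsidy: 519 - 2.5P = -253 + 5P gives P* = 1544/15, Q* = 785/3.
With the subsidy, sellers receive Ps = Pb + 51 for each unit, where Pb is the price buyers pay.
Supply in terms of Pb becomes Qs = -253 + 5(Pb + 51) = 2 + 5Pb. Setting this equal to demand: 519 - 2.5Pb = 2 + 5Pb, so Pb = 1034/15.
Sellers receive Ps = 1034/15 + 51 = 1799/15; Q' = 519 − 2.5·(1034/15) = 1040/3.
Government outlay = subsidy × quantity = 51 × 1040/3 = 17680.

Government cost = 17680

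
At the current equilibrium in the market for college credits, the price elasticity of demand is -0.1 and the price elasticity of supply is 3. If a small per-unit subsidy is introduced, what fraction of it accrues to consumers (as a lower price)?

For a small subsidy around the equilibrium, the benefit split depends on the relative slopes, which at a point are proportional to the elasticities.
Buyer share = εs/(εs + |εd|) = 3/(3 + 0.1) = 30/31; seller share = |εd|/(εs + |εd|) = 1/31.

Consumer share = 30/31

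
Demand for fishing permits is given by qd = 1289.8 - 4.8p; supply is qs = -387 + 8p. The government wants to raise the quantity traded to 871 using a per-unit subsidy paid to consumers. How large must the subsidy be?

At q = 871, invert demand for the buyer price: pb = (1289.8 − 871)/4.8 = 87.25; invert supply for the seller price: ps = (871 − (-387))/8 = 157.25.
The subsidy must fill the gap: s = ps − pb = 157.25 − 87.25 = 70.

Required subsidy s = 70 per unit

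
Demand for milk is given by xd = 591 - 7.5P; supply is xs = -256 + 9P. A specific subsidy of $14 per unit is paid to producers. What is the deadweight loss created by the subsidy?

Deadweight loss = 4410/11

Pre-subsidy: 591 - 7.5P = -256 + 9P gives P* = 154/3, x* = 206.
With the subsidy, sellers receive Ps = Pb + 14 for each unit, where Pb is the price buyers pay.
Supply in terms of Pb becomes xs = -256 + 9(Pb + 14) = -130 + 9Pb. Setting this equal to demand: 591 - 7.5Pb = -130 + 9Pb, so Pb = 1442/33.
Sellers receive Ps = 1442/33 + 14 = 1904/33; x' = 591 − 7.5·(1442/33) = 2896/11.
The subsidy expands output by 2896/11 − 206 = 630/11 past the efficient level; on those units the gap between marginal cost and willingness to pay runs from 0 up to 14.
DWL = ½ × 14 × 630/11 = 4410/11.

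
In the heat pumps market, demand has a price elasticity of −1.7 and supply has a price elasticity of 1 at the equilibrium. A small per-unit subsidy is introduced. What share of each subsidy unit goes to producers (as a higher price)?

Producer share = 17/27

For a small subsidy around the equilibrium, the benefit split depends on the relative slopes, which at a point are proportional to the elasticities.
Buyer share = εs/(εs + |εd|) = 1/(1 + 1.7) = 10/27; seller share = |εd|/(εs + |εd|) = 17/27.
So producers capture 17/27 of the subsidy.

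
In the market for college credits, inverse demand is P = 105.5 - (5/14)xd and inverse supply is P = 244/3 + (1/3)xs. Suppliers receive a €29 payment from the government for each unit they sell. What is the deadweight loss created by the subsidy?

Pre-subsidy: 105.5 - (5/14)x = 244/3 + (1/3)x gives x* = 35 and P* = 93.
With the subsidy, sellers receive Ps = Pb + 29 for each unit, where Pb is the price buyers pay.
On the curves, Pb = 105.5 - (5/14)x and Ps = 244/3 + (1/3)x; the wedge Ps − Pb = 29 gives 244/3 + (1/3)x − (105.5 - (5/14)x) = 29, so x' = 77.
Then Pb = 105.5 − (5/14)·77 = 78 and Ps = 244/3 + (1/3)·77 = 107.
The subsidy expands output by 77 − 35 = 42 past the efficient level; on those units the gap between marginal cost and willingness to pay runs from 0 up to 29.
DWL = ½ × 29 × 42 = 609.

Deadweight loss = €609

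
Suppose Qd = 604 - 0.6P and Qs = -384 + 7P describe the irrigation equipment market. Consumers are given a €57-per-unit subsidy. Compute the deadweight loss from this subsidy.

Deadweight loss = €897.75

Pre-subsidy: 604 - 0.6P = -384 + 7P gives P* = 130, Q* = 526.
With the rebate, buyers effectively pay Pb = Ps − 57, where Ps is the price sellers receive.
Demand in terms of Ps becomes Qd = 604 − 0.6(Ps − 57) = 638.2 - 0.6Ps. Setting this equal to supply: 638.2 - 0.6Ps = -384 + 7Ps, so Ps = 134.5.
Buyers pay Pb = 134.5 − 57 = 77.5; Q' = -384 + 7·134.5 = 557.5.
The subsidy expands output by 557.5 − 526 = 31.5 past the efficient level; on those units the gap between marginal cost and willingness to pay runs from 0 up to 57.
DWL = ½ × 57 × 31.5 = 897.75.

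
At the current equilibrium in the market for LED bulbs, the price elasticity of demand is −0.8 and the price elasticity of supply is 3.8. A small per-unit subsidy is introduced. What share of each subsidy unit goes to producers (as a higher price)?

Producer share = 4/23

For a small subsidy around the equilibrium, the benefit split depends on the relative slopes, which at a point are proportional to the elasticities.
Buyer share = εs/(εs + |εd|) = 3.8/(3.8 + 0.8) = 19/23; seller share = |εd|/(εs + |εd|) = 4/23.
So producers capture 4/23 of the subsidy.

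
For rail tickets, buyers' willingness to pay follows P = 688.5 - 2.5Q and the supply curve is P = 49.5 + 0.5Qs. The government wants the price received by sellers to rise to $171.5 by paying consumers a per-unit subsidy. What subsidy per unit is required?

Required subsidy s = $93 per unit

At a seller price of 171.5, quantity supplied is -99 + 2·171.5 = 244.
Buyers absorb 244 only when they pay Pb = 688.5 − 2.5·244 = 78.5.
s = Ps − Pb = 171.5 − 78.5 = 93.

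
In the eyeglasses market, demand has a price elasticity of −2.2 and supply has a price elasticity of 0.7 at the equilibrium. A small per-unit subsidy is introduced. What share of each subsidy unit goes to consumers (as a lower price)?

Consumer share = 7/29

For a small subsidy around the equilibrium, the benefit split depends on the relative slopes, which at a point are proportional to the elasticities.
Buyer share = εs/(εs + |εd|) = 0.7/(0.7 + 2.2) = 7/29; seller share = |εd|/(εs + |εd|) = 22/29.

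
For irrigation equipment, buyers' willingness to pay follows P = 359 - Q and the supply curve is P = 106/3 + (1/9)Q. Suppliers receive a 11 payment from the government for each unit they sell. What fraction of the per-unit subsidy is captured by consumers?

Pre-subsidy: 359 - Q = 106/3 + (1/9)Q gives Q* = 291.3 and P* = 67.7.
With the subsidy, sellers receive Ps = Pb + 11 for each unit, where Pb is the price buyers pay.
On the curves, Pb = 359 - Q and Ps = 106/3 + (1/9)Q; the wedge Ps − Pb = 11 gives 106/3 + (1/9)Q − (359 - Q) = 11, so Q' = 301.2.
Then Pb = 359 − 1·301.2 = 57.8 and Ps = 106/3 + (1/9)·301.2 = 68.8.
Buyers' price falls by P* − Pb = 67.7 − 57.8 = 9.9; sellers' price rises by Ps − P* = 68.8 − 67.7 = 1.1.
So consumers capture 9.9/11 = 0.9 of each unit of subsidy.

Consumer share = 0.9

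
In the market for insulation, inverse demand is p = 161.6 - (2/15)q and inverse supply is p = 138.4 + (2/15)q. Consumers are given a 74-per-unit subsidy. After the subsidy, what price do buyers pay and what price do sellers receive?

Pre-subsidy: 161.6 - (2/15)q = 138.4 + (2/15)q gives q* = 87 and p* = 150.
With the rebate, buyers effectively pay pb = ps − 74, where ps is the price sellers receive.
On the curves, pb = 161.6 - (2/15)q and ps = 138.4 + (2/15)q; the wedge ps − pb = 74 gives 138.4 + (2/15)q − (161.6 - (2/15)q) = 74, so q' = 364.5.
Then pb = 161.6 − (2/15)·364.5 = 113 and ps = 138.4 + (2/15)·364.5 = 187.

Buyers pay 113; sellers receive 187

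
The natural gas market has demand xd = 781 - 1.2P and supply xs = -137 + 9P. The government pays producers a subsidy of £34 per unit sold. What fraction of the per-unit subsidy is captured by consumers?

Pre-subsidy: 781 - 1.2P = -137 + 9P gives P* = 90, x* = 673.
With the subsidy, sellers receive Ps = Pb + 34 for each unit, where Pb is the price buyers pay.
Supply in terms of Pb becomes xs = -137 + 9(Pb + 34) = 169 + 9Pb. Setting this equal to demand: 781 - 1.2Pb = 169 + 9Pb, so Pb = 60.
Sellers receive Ps = 60 + 34 = 94; x' = 781 − 1.2·60 = 709.
Buyers' price falls by P* − Pb = 90 − 60 = 30; sellers' price rises by Ps − P* = 94 − 90 = 4.
So consumers capture 30/34 = 15/17 of each unit of subsidy.

Consumer share = 15/17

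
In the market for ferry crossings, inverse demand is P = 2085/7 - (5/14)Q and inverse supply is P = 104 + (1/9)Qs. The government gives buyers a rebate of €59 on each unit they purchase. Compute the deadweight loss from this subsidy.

Deadweight loss = €3717

Pre-subsidy: 2085/7 - (5/14)Q = 104 + (1/9)Q gives Q* = 414 and P* = 150.
With the rebate, buyers effectively pay Pb = Ps − 59, where Ps is the price sellers receive.
On the curves, Pb = 2085/7 - (5/14)Q and Ps = 104 + (1/9)Q; the wedge Ps − Pb = 59 gives 104 + (1/9)Q − (2085/7 - (5/14)Q) = 59, so Q' = 540.
Then Pb = 2085/7 − (5/14)·540 = 105 and Ps = 104 + (1/9)·540 = 164.
The subsidy expands output by 540 − 414 = 126 past the efficient level; on those units the gap between marginal cost and willingness to pay runs from 0 up to 59.
DWL = ½ × 59 × 126 = 3717.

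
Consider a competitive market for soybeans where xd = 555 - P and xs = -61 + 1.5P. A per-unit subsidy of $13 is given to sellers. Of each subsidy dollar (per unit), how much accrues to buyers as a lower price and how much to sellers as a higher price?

Buyers gain $7.8 per unit; sellers gain $5.2 per unit

Pre-subsidy: 555 - P = -61 + 1.5P gives P* = 246.4, x* = 308.6.
With the subsidy, sellers receive Ps = Pb + 13 for each unit, where Pb is the price buyers pay.
Supply in terms of Pb becomes xs = -61 + 1.5(Pb + 13) = -41.5 + 1.5Pb. Setting this equal to demand: 555 - Pb = -41.5 + 1.5Pb, so Pb = 238.6.
Sellers receive Ps = 238.6 + 13 = 251.6; x' = 555 − 1·238.6 = 316.4.
Buyers' price falls by P* − Pb = 246.4 − 238.6 = 7.8; sellers' price rises by Ps − P* = 251.6 − 246.4 = 5.2.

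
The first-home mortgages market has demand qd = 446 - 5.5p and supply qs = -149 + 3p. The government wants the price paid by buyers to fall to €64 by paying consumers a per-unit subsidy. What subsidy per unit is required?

Required subsidy s = €17 per unit

At a buyer price of 64, quantity demanded is 446 − 5.5·64 = 94.
Sellers supply 94 only when they receive ps with -149 + 3·ps = 94, i.e. ps = 81.
s = ps − pb = 81 − 64 = 17.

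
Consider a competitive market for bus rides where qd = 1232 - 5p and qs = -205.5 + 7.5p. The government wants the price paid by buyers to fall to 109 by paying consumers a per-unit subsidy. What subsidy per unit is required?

At a buyer price of 109, quantity demanded is 1232 − 5·109 = 687.
Sellers supply 687 only when they receive ps with -205.5 + 7.5·ps = 687, i.e. ps = 119.
s = ps − pb = 119 − 109 = 10.

Required subsidy s = 10 per unit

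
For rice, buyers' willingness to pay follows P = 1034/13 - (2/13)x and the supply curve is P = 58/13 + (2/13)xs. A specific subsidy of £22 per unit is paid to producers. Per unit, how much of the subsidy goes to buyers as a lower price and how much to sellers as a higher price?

Pre-subsidy: 1034/13 - (2/13)x = 58/13 + (2/13)x gives x* = 244 and P* = 42.
With the subsidy, sellers receive Ps = Pb + 22 for each unit, where Pb is the price buyers pay.
On the curves, Pb = 1034/13 - (2/13)x and Ps = 58/13 + (2/13)x; the wedge Ps − Pb = 22 gives 58/13 + (2/13)x − (1034/13 - (2/13)x) = 22, so x' = 315.5.
Then Pb = 1034/13 − (2/13)·315.5 = 31 and Ps = 58/13 + (2/13)·315.5 = 53.
Buyers' price falls by P* − Pb = 42 − 31 = 11; sellers' price rises by Ps − P* = 53 − 42 = 11.

Buyers gain £11 per unit; sellers gain £11 per unit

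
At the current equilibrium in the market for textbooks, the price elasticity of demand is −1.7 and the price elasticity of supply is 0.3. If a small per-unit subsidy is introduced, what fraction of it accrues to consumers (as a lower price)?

For a small subsidy around the equilibrium, the benefit split depends on the relative slopes, which at a point are proportional to the elasticities.
Buyer share = εs/(εs + |εd|) = 0.3/(0.3 + 1.7) = 0.15; seller share = |εd|/(εs + |εd|) = 0.85.

Consumer share = 0.15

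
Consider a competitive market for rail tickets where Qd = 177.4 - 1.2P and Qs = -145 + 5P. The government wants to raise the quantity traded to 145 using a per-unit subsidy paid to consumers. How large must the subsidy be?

At Q = 145, invert demand for the buyer price: Pb = (177.4 − 145)/1.2 = 27; invert supply for the seller price: Ps = (145 − (-145))/5 = 58.
The subsidy must fill the gap: s = Ps − Pb = 58 − 27 = 31.

Required subsidy s = 31 per unit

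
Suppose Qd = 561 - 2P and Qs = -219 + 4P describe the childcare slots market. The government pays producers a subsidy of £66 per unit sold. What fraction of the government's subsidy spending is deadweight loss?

Pre-subsidy: 561 - 2P = -219 + 4P gives P* = 130, Q* = 301.
With the subsidy, sellers receive Ps = Pb + 66 for each unit, where Pb is the price buyers pay.
Supply in terms of Pb becomes Qs = -219 + 4(Pb + 66) = 45 + 4Pb. Setting this equal to demand: 561 - 2Pb = 45 + 4Pb, so Pb = 86.
Sellers receive Ps = 86 + 66 = 152; Q' = 561 − 2·86 = 389.
ΔCS = ½(301 + 389)(130 − 86) = 15180; ΔPS = ½(301 + 389)(152 − 130) = 7590.
Government spending = 66 × 389 = 25674.
DWL = ½ × 66 × (389 − 301) = 2904; fraction = 2904 / 25674 = 44/389.

DWL / government spending = 44/389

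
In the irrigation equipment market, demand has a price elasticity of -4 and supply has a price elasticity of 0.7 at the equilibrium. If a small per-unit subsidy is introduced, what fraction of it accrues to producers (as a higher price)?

Producer share = 40/47

For a small subsidy around the equilibrium, the benefit split depends on the relative slopes, which at a point are proportional to the elasticities.
Buyer share = εs/(εs + |εd|) = 0.7/(0.7 + 4) = 7/47; seller share = |εd|/(εs + |εd|) = 40/47.
So producers capture 40/47 of the subsidy.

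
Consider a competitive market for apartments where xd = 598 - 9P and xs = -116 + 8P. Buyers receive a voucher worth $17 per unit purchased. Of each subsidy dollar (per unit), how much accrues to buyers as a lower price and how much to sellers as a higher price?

Pre-subsidy: 598 - 9P = -116 + 8P gives P* = 42, x* = 220.
With the rebate, buyers effectively pay Pb = Ps − 17, where Ps is the price sellers receive.
Demand in terms of Ps becomes xd = 598 − 9(Ps − 17) = 751 - 9Ps. Setting this equal to supply: 751 - 9Ps = -116 + 8Ps, so Ps = 51.
Buyers pay Pb = 51 − 17 = 34; x' = -116 + 8·51 = 292.
Buyers' price falls by P* − Pb = 42 − 34 = 8; sellers' price rises by Ps − P* = 51 − 42 = 9.

Buyers gain $8 per unit; sellers gain $9 per unit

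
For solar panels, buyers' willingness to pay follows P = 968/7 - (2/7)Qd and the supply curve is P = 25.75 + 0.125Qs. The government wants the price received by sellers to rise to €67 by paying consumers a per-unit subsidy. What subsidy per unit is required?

Required subsidy s = €23 per unit

At a seller price of 67, quantity supplied is -206 + 8·67 = 330.
Buyers absorb 330 only when they pay Pb = 968/7 − (2/7)·330 = 44.
s = Ps − Pb = 67 − 44 = 23.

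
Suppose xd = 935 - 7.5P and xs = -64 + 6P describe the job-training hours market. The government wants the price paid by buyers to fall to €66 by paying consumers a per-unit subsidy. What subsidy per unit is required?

At a buyer price of 66, quantity demanded is 935 − 7.5·66 = 440.
Sellers supply 440 only when they receive Ps with -64 + 6·Ps = 440, i.e. Ps = 84.
s = Ps − Pb = 84 − 66 = 18.

Required subsidy s = €18 per unit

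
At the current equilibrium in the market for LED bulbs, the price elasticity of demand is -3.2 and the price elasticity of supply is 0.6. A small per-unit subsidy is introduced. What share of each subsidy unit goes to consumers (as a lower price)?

For a small subsidy around the equilibrium, the benefit split depends on the relative slopes, which at a point are proportional to the elasticities.
Buyer share = εs/(εs + |εd|) = 0.6/(0.6 + 3.2) = 3/19; seller share = |εd|/(εs + |εd|) = 16/19.

Consumer share = 3/19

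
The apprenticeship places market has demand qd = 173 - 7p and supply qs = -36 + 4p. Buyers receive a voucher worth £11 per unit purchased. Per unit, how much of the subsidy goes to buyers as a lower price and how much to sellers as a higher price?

Pre-subsidy: 173 - 7p = -36 + 4p gives p* = 19, q* = 40.
With the rebate, buyers effectively pay pb = ps − 11, where ps is the price sellers receive.
Demand in terms of ps becomes qd = 173 − 7(ps − 11) = 250 - 7ps. Setting this equal to supply: 250 - 7ps = -36 + 4ps, so ps = 26.
Buyers pay pb = 26 − 11 = 15; q' = -36 + 4·26 = 68.
Buyers' price falls by p* − pb = 19 − 15 = 4; sellers' price rises by ps − p* = 26 − 19 = 7.

Buyers gain £4 per unit; sellers gain £7 per unit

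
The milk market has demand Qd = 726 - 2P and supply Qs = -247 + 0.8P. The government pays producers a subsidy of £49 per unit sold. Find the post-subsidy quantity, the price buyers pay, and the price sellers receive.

Pre-subsidy: 726 - 2P = -247 + 0.8P gives P* = 347.5, Q* = 31.
With the subsidy, sellers receive Ps = Pb + 49 for each unit, where Pb is the price buyers pay.
Supply in terms of Pb becomes Qs = -247 + 0.8(Pb + 49) = -207.8 + 0.8Pb. Setting this equal to demand: 726 - 2Pb = -207.8 + 0.8Pb, so Pb = 333.5.
Sellers receive Ps = 333.5 + 49 = 382.5; Q' = 726 − 2·333.5 = 59.

Q' = 59; buyers pay £333.5; sellers receive £382.5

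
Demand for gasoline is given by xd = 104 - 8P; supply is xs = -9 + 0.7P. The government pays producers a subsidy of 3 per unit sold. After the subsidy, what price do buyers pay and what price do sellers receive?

Pre-subsidy: 104 - 8P = -9 + 0.7P gives P* = 1130/87, x* = 8/87.
With the subsidy, sellers receive Ps = Pb + 3 for each unit, where Pb is the price buyers pay.
Supply in terms of Pb becomes xs = -9 + 0.7(Pb + 3) = -6.9 + 0.7Pb. Setting this equal to demand: 104 - 8Pb = -6.9 + 0.7Pb, so Pb = 1109/87.
Sellers receive Ps = 1109/87 + 3 = 1370/87; x' = 104 − 8·(1109/87) = 176/87.

Buyers pay 1109/87; sellers receive 1370/87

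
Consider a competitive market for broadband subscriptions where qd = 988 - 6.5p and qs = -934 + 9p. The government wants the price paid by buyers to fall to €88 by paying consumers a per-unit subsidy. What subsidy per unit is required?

At a buyer price of 88, quantity demanded is 988 − 6.5·88 = 416.
Sellers supply 416 only when they receive ps with -934 + 9·ps = 416, i.e. ps = 150.
s = ps − pb = 150 − 88 = 62.

Required subsidy s = €62 per unit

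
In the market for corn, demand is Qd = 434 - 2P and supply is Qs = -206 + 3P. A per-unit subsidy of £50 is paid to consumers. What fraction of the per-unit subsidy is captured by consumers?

Pre-subsidy: 434 - 2P = -206 + 3P gives P* = 128, Q* = 178.
With the rebate, buyers effectively pay Pb = Ps − 50, where Ps is the price sellers receive.
Demand in terms of Ps becomes Qd = 434 − 2(Ps − 50) = 534 - 2Ps. Setting this equal to supply: 534 - 2Ps = -206 + 3Ps, so Ps = 148.
Buyers pay Pb = 148 − 50 = 98; Q' = -206 + 3·148 = 238.
Buyers' price falls by P* − Pb = 128 − 98 = 30; sellers' price rises by Ps − P* = 148 − 128 = 20.
So consumers capture 30/50 = 0.6 of each unit of subsidy.

Consumer share = 0.6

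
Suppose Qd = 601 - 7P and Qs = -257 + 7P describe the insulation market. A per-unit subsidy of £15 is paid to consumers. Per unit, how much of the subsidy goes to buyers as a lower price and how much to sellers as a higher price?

Buyers gain £7.5 per unit; sellers gain £7.5 per unit

Pre-subsidy: 601 - 7P = -257 + 7P gives P* = 429/7, Q* = 172.
With the rebate, buyers effectively pay Pb = Ps − 15, where Ps is the price sellers receive.
Demand in terms of Ps becomes Qd = 601 − 7(Ps − 15) = 706 - 7Ps. Setting this equal to supply: 706 - 7Ps = -257 + 7Ps, so Ps = 963/14.
Buyers pay Pb = 963/14 − 15 = 753/14; Q' = -257 + 7·(963/14) = 224.5.
Buyers' price falls by P* − Pb = 429/7 − 753/14 = 7.5; sellers' price rises by Ps − P* = 963/14 − 429/7 = 7.5.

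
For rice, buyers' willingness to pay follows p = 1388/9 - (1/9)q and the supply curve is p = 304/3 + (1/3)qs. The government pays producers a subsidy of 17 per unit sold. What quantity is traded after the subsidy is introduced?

q' = 157.25

Pre-subsidy: 1388/9 - (1/9)q = 304/3 + (1/3)q gives q* = 119 and p* = 141.
With the subsidy, sellers receive ps = pb + 17 for each unit, where pb is the price buyers pay.
On the curves, pb = 1388/9 - (1/9)q and ps = 304/3 + (1/3)q; the wedge ps − pb = 17 gives 304/3 + (1/3)q − (1388/9 - (1/9)q) = 17, so q' = 157.25.
Then pb = 1388/9 − (1/9)·157.25 = 136.75 and ps = 304/3 + (1/3)·157.25 = 153.75.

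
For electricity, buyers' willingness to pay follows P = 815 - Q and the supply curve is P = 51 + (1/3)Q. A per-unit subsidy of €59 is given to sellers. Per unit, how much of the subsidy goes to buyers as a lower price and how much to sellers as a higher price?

Buyers gain €44.25 per unit; sellers gain €14.75 per unit

Pre-subsidy: 815 - Q = 51 + (1/3)Q gives Q* = 573 and P* = 242.
With the subsidy, sellers receive Ps = Pb + 59 for each unit, where Pb is the price buyers pay.
On the curves, Pb = 815 - Q and Ps = 51 + (1/3)Q; the wedge Ps − Pb = 59 gives 51 + (1/3)Q − (815 - Q) = 59, so Q' = 617.25.
Then Pb = 815 − 1·617.25 = 197.75 and Ps = 51 + (1/3)·617.25 = 256.75.
Buyers' price falls by P* − Pb = 242 − 197.75 = 44.25; sellers' price rises by Ps − P* = 256.75 − 242 = 14.75.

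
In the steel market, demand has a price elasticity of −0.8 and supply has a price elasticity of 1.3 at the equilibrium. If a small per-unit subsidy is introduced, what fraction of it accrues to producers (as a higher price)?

For a small subsidy around the equilibrium, the benefit split depends on the relative slopes, which at a point are proportional to the elasticities.
Buyer share = εs/(εs + |εd|) = 1.3/(1.3 + 0.8) = 13/21; seller share = |εd|/(εs + |εd|) = 8/21.
So producers capture 8/21 of the subsidy.

Producer share = 8/21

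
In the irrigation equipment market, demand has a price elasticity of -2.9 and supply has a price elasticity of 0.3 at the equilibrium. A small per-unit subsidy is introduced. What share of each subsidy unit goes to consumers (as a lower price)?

For a small subsidy around the equilibrium, the benefit split depends on the relative slopes, which at a point are proportional to the elasticities.
Buyer share = εs/(εs + |εd|) = 0.3/(0.3 + 2.9) = 0.09375; seller share = |εd|/(εs + |εd|) = 0.90625.

Consumer share = 0.09375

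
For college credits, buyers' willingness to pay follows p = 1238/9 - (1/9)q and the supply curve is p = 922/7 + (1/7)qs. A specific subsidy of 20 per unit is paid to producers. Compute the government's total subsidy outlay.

Government cost = 2035

Pre-subsidy: 1238/9 - (1/9)q = 922/7 + (1/7)q gives q* = 23 and p* = 135.
With the subsidy, sellers receive ps = pb + 20 for each unit, where pb is the price buyers pay.
On the curves, pb = 1238/9 - (1/9)q and ps = 922/7 + (1/7)q; the wedge ps − pb = 20 gives 922/7 + (1/7)q − (1238/9 - (1/9)q) = 20, so q' = 101.75.
Then pb = 1238/9 − (1/9)·101.75 = 126.25 and ps = 922/7 + (1/7)·101.75 = 146.25.
Government outlay = subsidy × quantity = 20 × 101.75 = 2035.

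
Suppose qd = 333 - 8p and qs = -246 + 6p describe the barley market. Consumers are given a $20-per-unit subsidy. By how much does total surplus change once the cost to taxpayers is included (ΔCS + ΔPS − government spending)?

Pre-subsidy: 333 - 8p = -246 + 6p gives p* = 579/14, q* = 15/7.
With the rebate, buyers effectively pay pb = ps − 20, where ps is the price sellers receive.
Demand in terms of ps becomes qd = 333 − 8(ps − 20) = 493 - 8ps. Setting this equal to supply: 493 - 8ps = -246 + 6ps, so ps = 739/14.
Buyers pay pb = 739/14 − 20 = 459/14; q' = -246 + 6·(739/14) = 495/7.
ΔCS = ½(15/7 + 495/7)(579/14 − 459/14) = 15300/49; ΔPS = ½(15/7 + 495/7)(739/14 − 579/14) = 20400/49.
Government spending = 20 × 495/7 = 9900/7.
Net change = 15300/49 + 20400/49 − 9900/7 = -4800/7. The loss equals the DWL triangle ½·20·480/7.

Net change in total surplus = -4800/7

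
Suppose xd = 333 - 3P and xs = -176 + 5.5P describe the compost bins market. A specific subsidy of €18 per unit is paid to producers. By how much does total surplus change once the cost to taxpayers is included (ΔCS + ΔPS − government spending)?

Pre-subsidy: 333 - 3P = -176 + 5.5P gives P* = 1018/17, x* = 2607/17.
With the subsidy, sellers receive Ps = Pb + 18 for each unit, where Pb is the price buyers pay.
Supply in terms of Pb becomes xs = -176 + 5.5(Pb + 18) = -77 + 5.5Pb. Setting this equal to demand: 333 - 3Pb = -77 + 5.5Pb, so Pb = 820/17.
Sellers receive Ps = 820/17 + 18 = 1126/17; x' = 333 − 3·(820/17) = 3201/17.
ΔCS = ½(2607/17 + 3201/17)(1018/17 − 820/17) = 574992/289; ΔPS = ½(2607/17 + 3201/17)(1126/17 − 1018/17) = 313632/289.
Government spending = 18 × 3201/17 = 57618/17.
Net change = 574992/289 + 313632/289 − 57618/17 = -5346/17. The loss equals the DWL triangle ½·18·594/17.

Net change in total surplus = -5346/17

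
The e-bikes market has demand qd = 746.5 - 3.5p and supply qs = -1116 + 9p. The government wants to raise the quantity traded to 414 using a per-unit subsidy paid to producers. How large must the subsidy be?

At q = 414, invert demand for the buyer price: pb = (746.5 − 414)/3.5 = 95; invert supply for the seller price: ps = (414 − (-1116))/9 = 170.
The subsidy must fill the gap: s = ps − pb = 170 − 95 = 75.

Required subsidy s = 75 per unit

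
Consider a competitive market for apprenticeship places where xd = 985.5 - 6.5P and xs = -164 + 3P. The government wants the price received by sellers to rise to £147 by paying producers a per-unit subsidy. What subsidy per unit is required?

At a seller price of 147, quantity supplied is -164 + 3·147 = 277.
Buyers absorb 277 only when they pay Pb with 985.5 − 6.5·Pb = 277, i.e. Pb = 109.
s = Ps − Pb = 147 − 109 = 38.

Required subsidy s = £38 per unit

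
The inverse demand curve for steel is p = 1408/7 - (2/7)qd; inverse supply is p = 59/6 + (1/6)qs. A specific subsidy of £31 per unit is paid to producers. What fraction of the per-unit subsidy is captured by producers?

Pre-subsidy: 1408/7 - (2/7)q = 59/6 + (1/6)q gives q* = 8035/19 and p* = 1526/19.
With the subsidy, sellers receive ps = pb + 31 for each unit, where pb is the price buyers pay.
On the curves, pb = 1408/7 - (2/7)q and ps = 59/6 + (1/6)q; the wedge ps − pb = 31 gives 59/6 + (1/6)q − (1408/7 - (2/7)q) = 31, so q' = 9337/19.
Then pb = 1408/7 − (2/7)·(9337/19) = 1154/19 and ps = 59/6 + (1/6)·(9337/19) = 1743/19.
Buyers' price falls by p* − pb = 1526/19 − 1154/19 = 372/19; sellers' price rises by ps − p* = 1743/19 − 1526/19 = 217/19.
So producers capture (217/19)/31 = 7/19 of each unit of subsidy.

Producer share = 7/19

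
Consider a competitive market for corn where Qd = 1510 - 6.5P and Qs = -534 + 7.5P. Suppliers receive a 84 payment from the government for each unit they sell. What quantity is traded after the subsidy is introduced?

Pre-subsidy: 1510 - 6.5P = -534 + 7.5P gives P* = 146, Q* = 561.
With the subsidy, sellers receive Ps = Pb + 84 for each unit, where Pb is the price buyers pay.
Supply in terms of Pb becomes Qs = -534 + 7.5(Pb + 84) = 96 + 7.5Pb. Setting this equal to demand: 1510 - 6.5Pb = 96 + 7.5Pb, so Pb = 101.
Sellers receive Ps = 101 + 84 = 185; Q' = 1510 − 6.5·101 = 853.5.

Q' = 853.5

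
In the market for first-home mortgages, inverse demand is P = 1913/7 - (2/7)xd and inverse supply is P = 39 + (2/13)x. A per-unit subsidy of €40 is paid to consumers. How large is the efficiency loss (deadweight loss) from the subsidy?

Deadweight loss = €1820

Pre-subsidy: 1913/7 - (2/7)x = 39 + (2/13)x gives x* = 533 and P* = 121.
With the rebate, buyers effectively pay Pb = Ps − 40, where Ps is the price sellers receive.
On the curves, Pb = 1913/7 - (2/7)x and Ps = 39 + (2/13)x; the wedge Ps − Pb = 40 gives 39 + (2/13)x − (1913/7 - (2/7)x) = 40, so x' = 624.
Then Pb = 1913/7 − (2/7)·624 = 95 and Ps = 39 + (2/13)·624 = 135.
The subsidy expands output by 624 − 533 = 91 past the efficient level; on those units the gap between marginal cost and willingness to pay runs from 0 up to 40.
DWL = ½ × 40 × 91 = 1820.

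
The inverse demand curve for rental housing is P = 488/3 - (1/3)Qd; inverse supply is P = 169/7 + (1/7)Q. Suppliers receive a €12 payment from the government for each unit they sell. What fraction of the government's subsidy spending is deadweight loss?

Pre-subsidy: 488/3 - (1/3)Q = 169/7 + (1/7)Q gives Q* = 290.9 and P* = 65.7.
With the subsidy, sellers receive Ps = Pb + 12 for each unit, where Pb is the price buyers pay.
On the curves, Pb = 488/3 - (1/3)Q and Ps = 169/7 + (1/7)Q; the wedge Ps − Pb = 12 gives 169/7 + (1/7)Q − (488/3 - (1/3)Q) = 12, so Q' = 316.1.
Then Pb = 488/3 − (1/3)·316.1 = 57.3 and Ps = 169/7 + (1/7)·316.1 = 69.3.
ΔCS = ½(290.9 + 316.1)(65.7 − 57.3) = 2549.4; ΔPS = ½(290.9 + 316.1)(69.3 − 65.7) = 1092.6.
Government spending = 12 × 316.1 = 3793.2.
DWL = ½ × 12 × (316.1 − 290.9) = 151.2; fraction = 151.2 / 3793.2 = 126/3161.

DWL / government spending = 126/3161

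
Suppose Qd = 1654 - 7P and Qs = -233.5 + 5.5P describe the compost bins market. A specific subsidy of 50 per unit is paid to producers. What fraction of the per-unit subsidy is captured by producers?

Pre-subsidy: 1654 - 7P = -233.5 + 5.5P gives P* = 151, Q* = 597.
With the subsidy, sellers receive Ps = Pb + 50 for each unit, where Pb is the price buyers pay.
Supply in terms of Pb becomes Qs = -233.5 + 5.5(Pb + 50) = 41.5 + 5.5Pb. Setting this equal to demand: 1654 - 7Pb = 41.5 + 5.5Pb, so Pb = 129.
Sellers receive Ps = 129 + 50 = 179; Q' = 1654 − 7·129 = 751.
Buyers' price falls by P* − Pb = 151 − 129 = 22; sellers' price rises by Ps − P* = 179 − 151 = 28.
So producers capture 28/50 = 0.56 of each unit of subsidy.

Producer share = 0.56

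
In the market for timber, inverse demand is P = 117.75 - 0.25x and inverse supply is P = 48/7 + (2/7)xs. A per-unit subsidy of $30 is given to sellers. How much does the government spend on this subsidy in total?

Pre-subsidy: 117.75 - 0.25x = 48/7 + (2/7)x gives x* = 207 and P* = 66.
With the subsidy, sellers receive Ps = Pb + 30 for each unit, where Pb is the price buyers pay.
On the curves, Pb = 117.75 - 0.25x and Ps = 48/7 + (2/7)x; the wedge Ps − Pb = 30 gives 48/7 + (2/7)x − (117.75 - 0.25x) = 30, so x' = 263.
Then Pb = 117.75 − 0.25·263 = 52 and Ps = 48/7 + (2/7)·263 = 82.
Government outlay = subsidy × quantity = 30 × 263 = 7890.

Government cost = $7890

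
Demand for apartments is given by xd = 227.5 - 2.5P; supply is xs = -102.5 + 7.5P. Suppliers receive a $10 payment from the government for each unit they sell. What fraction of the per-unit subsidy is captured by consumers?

Consumer share = 0.75

Pre-subsidy: 227.5 - 2.5P = -102.5 + 7.5P gives P* = 33, x* = 145.
With the subsidy, sellers receive Ps = Pb + 10 for each unit, where Pb is the price buyers pay.
Supply in terms of Pb becomes xs = -102.5 + 7.5(Pb + 10) = -27.5 + 7.5Pb. Setting this equal to demand: 227.5 - 2.5Pb = -27.5 + 7.5Pb, so Pb = 25.5.
Sellers receive Ps = 25.5 + 10 = 35.5; x' = 227.5 − 2.5·25.5 = 163.75.
Buyers' price falls by P* − Pb = 33 − 25.5 = 7.5; sellers' price rises by Ps − P* = 35.5 − 33 = 2.5.
So consumers capture 7.5/10 = 0.75 of each unit of subsidy.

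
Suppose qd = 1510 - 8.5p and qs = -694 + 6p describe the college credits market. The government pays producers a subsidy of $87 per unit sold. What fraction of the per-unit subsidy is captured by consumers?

Pre-subsidy: 1510 - 8.5p = -694 + 6p gives p* = 152, q* = 218.
With the subsidy, sellers receive ps = pb + 87 for each unit, where pb is the price buyers pay.
Supply in terms of pb becomes qs = -694 + 6(pb + 87) = -172 + 6pb. Setting this equal to demand: 1510 - 8.5pb = -172 + 6pb, so pb = 116.
Sellers receive ps = 116 + 87 = 203; q' = 1510 − 8.5·116 = 524.
Buyers' price falls by p* − pb = 152 − 116 = 36; sellers' price rises by ps − p* = 203 − 152 = 51.
So consumers capture 36/87 = 12/29 of each unit of subsidy.

Consumer share = 12/29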